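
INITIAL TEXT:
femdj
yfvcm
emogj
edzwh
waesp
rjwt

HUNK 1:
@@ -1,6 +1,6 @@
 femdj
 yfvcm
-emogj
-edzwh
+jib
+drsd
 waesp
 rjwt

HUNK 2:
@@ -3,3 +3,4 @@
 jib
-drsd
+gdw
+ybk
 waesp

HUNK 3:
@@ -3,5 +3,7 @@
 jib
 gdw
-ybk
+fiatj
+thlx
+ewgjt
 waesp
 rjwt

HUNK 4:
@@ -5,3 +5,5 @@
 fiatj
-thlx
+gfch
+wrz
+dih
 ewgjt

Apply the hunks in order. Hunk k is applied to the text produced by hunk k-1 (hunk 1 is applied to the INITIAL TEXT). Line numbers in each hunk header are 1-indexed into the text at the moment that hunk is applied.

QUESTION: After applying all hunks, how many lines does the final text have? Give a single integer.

Answer: 11

Derivation:
Hunk 1: at line 1 remove [emogj,edzwh] add [jib,drsd] -> 6 lines: femdj yfvcm jib drsd waesp rjwt
Hunk 2: at line 3 remove [drsd] add [gdw,ybk] -> 7 lines: femdj yfvcm jib gdw ybk waesp rjwt
Hunk 3: at line 3 remove [ybk] add [fiatj,thlx,ewgjt] -> 9 lines: femdj yfvcm jib gdw fiatj thlx ewgjt waesp rjwt
Hunk 4: at line 5 remove [thlx] add [gfch,wrz,dih] -> 11 lines: femdj yfvcm jib gdw fiatj gfch wrz dih ewgjt waesp rjwt
Final line count: 11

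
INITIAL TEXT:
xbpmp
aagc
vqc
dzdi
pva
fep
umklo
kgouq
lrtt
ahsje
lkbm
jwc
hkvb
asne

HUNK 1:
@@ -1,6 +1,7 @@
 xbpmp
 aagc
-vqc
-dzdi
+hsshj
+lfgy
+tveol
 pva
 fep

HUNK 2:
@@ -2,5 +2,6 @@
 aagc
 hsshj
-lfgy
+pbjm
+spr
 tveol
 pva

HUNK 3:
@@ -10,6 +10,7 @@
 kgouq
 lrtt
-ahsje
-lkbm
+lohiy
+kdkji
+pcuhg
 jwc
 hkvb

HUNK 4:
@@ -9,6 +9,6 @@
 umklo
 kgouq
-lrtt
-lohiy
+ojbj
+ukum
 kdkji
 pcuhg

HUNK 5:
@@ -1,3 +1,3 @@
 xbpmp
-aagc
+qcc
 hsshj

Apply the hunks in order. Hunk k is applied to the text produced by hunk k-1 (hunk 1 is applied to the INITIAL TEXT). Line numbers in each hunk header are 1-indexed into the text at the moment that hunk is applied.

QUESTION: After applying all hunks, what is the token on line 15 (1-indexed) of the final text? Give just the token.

Answer: jwc

Derivation:
Hunk 1: at line 1 remove [vqc,dzdi] add [hsshj,lfgy,tveol] -> 15 lines: xbpmp aagc hsshj lfgy tveol pva fep umklo kgouq lrtt ahsje lkbm jwc hkvb asne
Hunk 2: at line 2 remove [lfgy] add [pbjm,spr] -> 16 lines: xbpmp aagc hsshj pbjm spr tveol pva fep umklo kgouq lrtt ahsje lkbm jwc hkvb asne
Hunk 3: at line 10 remove [ahsje,lkbm] add [lohiy,kdkji,pcuhg] -> 17 lines: xbpmp aagc hsshj pbjm spr tveol pva fep umklo kgouq lrtt lohiy kdkji pcuhg jwc hkvb asne
Hunk 4: at line 9 remove [lrtt,lohiy] add [ojbj,ukum] -> 17 lines: xbpmp aagc hsshj pbjm spr tveol pva fep umklo kgouq ojbj ukum kdkji pcuhg jwc hkvb asne
Hunk 5: at line 1 remove [aagc] add [qcc] -> 17 lines: xbpmp qcc hsshj pbjm spr tveol pva fep umklo kgouq ojbj ukum kdkji pcuhg jwc hkvb asne
Final line 15: jwc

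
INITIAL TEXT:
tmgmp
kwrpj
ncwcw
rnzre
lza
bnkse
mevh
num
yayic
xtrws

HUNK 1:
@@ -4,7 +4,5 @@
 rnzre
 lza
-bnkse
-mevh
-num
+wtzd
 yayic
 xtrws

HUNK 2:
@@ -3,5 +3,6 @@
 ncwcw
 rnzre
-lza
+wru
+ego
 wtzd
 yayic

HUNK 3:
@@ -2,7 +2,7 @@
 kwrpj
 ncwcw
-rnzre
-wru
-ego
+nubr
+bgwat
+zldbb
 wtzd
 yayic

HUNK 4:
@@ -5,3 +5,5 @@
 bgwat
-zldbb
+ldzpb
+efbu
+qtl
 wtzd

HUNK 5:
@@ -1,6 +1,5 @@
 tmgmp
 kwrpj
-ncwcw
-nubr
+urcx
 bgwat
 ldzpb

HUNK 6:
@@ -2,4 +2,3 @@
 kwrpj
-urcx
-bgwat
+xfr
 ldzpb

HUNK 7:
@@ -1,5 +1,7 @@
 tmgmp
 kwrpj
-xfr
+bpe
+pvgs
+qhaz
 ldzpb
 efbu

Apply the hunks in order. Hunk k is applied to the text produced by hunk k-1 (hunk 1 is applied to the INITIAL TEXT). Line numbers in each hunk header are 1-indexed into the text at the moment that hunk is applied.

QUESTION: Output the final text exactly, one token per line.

Hunk 1: at line 4 remove [bnkse,mevh,num] add [wtzd] -> 8 lines: tmgmp kwrpj ncwcw rnzre lza wtzd yayic xtrws
Hunk 2: at line 3 remove [lza] add [wru,ego] -> 9 lines: tmgmp kwrpj ncwcw rnzre wru ego wtzd yayic xtrws
Hunk 3: at line 2 remove [rnzre,wru,ego] add [nubr,bgwat,zldbb] -> 9 lines: tmgmp kwrpj ncwcw nubr bgwat zldbb wtzd yayic xtrws
Hunk 4: at line 5 remove [zldbb] add [ldzpb,efbu,qtl] -> 11 lines: tmgmp kwrpj ncwcw nubr bgwat ldzpb efbu qtl wtzd yayic xtrws
Hunk 5: at line 1 remove [ncwcw,nubr] add [urcx] -> 10 lines: tmgmp kwrpj urcx bgwat ldzpb efbu qtl wtzd yayic xtrws
Hunk 6: at line 2 remove [urcx,bgwat] add [xfr] -> 9 lines: tmgmp kwrpj xfr ldzpb efbu qtl wtzd yayic xtrws
Hunk 7: at line 1 remove [xfr] add [bpe,pvgs,qhaz] -> 11 lines: tmgmp kwrpj bpe pvgs qhaz ldzpb efbu qtl wtzd yayic xtrws

Answer: tmgmp
kwrpj
bpe
pvgs
qhaz
ldzpb
efbu
qtl
wtzd
yayic
xtrws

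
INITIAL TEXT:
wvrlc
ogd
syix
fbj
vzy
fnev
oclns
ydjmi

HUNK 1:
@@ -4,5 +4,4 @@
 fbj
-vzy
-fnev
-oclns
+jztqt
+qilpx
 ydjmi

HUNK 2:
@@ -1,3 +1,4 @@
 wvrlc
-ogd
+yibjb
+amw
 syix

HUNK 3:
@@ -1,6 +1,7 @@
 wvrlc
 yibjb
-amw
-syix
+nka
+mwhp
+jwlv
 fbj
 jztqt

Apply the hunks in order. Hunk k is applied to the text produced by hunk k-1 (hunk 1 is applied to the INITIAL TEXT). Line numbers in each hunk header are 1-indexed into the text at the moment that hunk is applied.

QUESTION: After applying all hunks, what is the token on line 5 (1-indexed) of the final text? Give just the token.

Answer: jwlv

Derivation:
Hunk 1: at line 4 remove [vzy,fnev,oclns] add [jztqt,qilpx] -> 7 lines: wvrlc ogd syix fbj jztqt qilpx ydjmi
Hunk 2: at line 1 remove [ogd] add [yibjb,amw] -> 8 lines: wvrlc yibjb amw syix fbj jztqt qilpx ydjmi
Hunk 3: at line 1 remove [amw,syix] add [nka,mwhp,jwlv] -> 9 lines: wvrlc yibjb nka mwhp jwlv fbj jztqt qilpx ydjmi
Final line 5: jwlv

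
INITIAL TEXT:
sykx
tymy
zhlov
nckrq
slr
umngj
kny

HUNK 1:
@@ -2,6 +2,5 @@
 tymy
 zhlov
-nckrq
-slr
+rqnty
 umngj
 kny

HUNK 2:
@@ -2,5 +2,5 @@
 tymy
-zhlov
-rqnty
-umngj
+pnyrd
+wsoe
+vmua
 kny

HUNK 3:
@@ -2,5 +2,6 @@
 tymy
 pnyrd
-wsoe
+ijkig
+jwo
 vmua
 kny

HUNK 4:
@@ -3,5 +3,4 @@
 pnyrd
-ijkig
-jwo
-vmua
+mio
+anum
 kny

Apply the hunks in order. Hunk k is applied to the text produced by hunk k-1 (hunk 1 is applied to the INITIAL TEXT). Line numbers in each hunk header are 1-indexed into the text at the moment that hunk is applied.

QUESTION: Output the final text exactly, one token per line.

Hunk 1: at line 2 remove [nckrq,slr] add [rqnty] -> 6 lines: sykx tymy zhlov rqnty umngj kny
Hunk 2: at line 2 remove [zhlov,rqnty,umngj] add [pnyrd,wsoe,vmua] -> 6 lines: sykx tymy pnyrd wsoe vmua kny
Hunk 3: at line 2 remove [wsoe] add [ijkig,jwo] -> 7 lines: sykx tymy pnyrd ijkig jwo vmua kny
Hunk 4: at line 3 remove [ijkig,jwo,vmua] add [mio,anum] -> 6 lines: sykx tymy pnyrd mio anum kny

Answer: sykx
tymy
pnyrd
mio
anum
kny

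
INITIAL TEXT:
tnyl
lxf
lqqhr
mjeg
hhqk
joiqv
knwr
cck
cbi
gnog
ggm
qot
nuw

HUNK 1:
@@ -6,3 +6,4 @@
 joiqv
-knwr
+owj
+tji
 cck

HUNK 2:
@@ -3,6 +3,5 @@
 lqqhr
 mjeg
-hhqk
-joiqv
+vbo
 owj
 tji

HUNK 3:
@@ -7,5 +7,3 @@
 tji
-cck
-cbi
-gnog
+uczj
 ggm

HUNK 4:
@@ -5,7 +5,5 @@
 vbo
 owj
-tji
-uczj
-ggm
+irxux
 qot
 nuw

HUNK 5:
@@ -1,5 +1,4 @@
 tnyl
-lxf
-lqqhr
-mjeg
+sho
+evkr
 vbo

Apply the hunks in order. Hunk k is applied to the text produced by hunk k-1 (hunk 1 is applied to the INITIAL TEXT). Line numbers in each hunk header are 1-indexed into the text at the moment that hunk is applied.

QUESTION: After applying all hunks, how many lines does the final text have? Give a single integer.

Hunk 1: at line 6 remove [knwr] add [owj,tji] -> 14 lines: tnyl lxf lqqhr mjeg hhqk joiqv owj tji cck cbi gnog ggm qot nuw
Hunk 2: at line 3 remove [hhqk,joiqv] add [vbo] -> 13 lines: tnyl lxf lqqhr mjeg vbo owj tji cck cbi gnog ggm qot nuw
Hunk 3: at line 7 remove [cck,cbi,gnog] add [uczj] -> 11 lines: tnyl lxf lqqhr mjeg vbo owj tji uczj ggm qot nuw
Hunk 4: at line 5 remove [tji,uczj,ggm] add [irxux] -> 9 lines: tnyl lxf lqqhr mjeg vbo owj irxux qot nuw
Hunk 5: at line 1 remove [lxf,lqqhr,mjeg] add [sho,evkr] -> 8 lines: tnyl sho evkr vbo owj irxux qot nuw
Final line count: 8

Answer: 8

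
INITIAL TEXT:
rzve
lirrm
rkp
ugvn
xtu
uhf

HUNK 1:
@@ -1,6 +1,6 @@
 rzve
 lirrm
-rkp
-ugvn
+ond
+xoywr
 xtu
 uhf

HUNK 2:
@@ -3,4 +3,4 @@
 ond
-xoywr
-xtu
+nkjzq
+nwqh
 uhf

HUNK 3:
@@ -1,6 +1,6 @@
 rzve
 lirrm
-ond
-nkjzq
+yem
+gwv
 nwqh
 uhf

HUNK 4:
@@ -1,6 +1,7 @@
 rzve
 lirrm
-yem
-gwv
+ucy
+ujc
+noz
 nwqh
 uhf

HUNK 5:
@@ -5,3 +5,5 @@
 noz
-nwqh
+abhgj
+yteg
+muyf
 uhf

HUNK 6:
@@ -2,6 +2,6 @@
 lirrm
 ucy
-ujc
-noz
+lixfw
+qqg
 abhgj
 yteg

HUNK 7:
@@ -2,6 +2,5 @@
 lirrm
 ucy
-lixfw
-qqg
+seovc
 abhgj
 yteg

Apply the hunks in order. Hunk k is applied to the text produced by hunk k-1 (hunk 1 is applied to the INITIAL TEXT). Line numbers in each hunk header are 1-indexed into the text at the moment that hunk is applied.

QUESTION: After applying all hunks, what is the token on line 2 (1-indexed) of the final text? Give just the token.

Hunk 1: at line 1 remove [rkp,ugvn] add [ond,xoywr] -> 6 lines: rzve lirrm ond xoywr xtu uhf
Hunk 2: at line 3 remove [xoywr,xtu] add [nkjzq,nwqh] -> 6 lines: rzve lirrm ond nkjzq nwqh uhf
Hunk 3: at line 1 remove [ond,nkjzq] add [yem,gwv] -> 6 lines: rzve lirrm yem gwv nwqh uhf
Hunk 4: at line 1 remove [yem,gwv] add [ucy,ujc,noz] -> 7 lines: rzve lirrm ucy ujc noz nwqh uhf
Hunk 5: at line 5 remove [nwqh] add [abhgj,yteg,muyf] -> 9 lines: rzve lirrm ucy ujc noz abhgj yteg muyf uhf
Hunk 6: at line 2 remove [ujc,noz] add [lixfw,qqg] -> 9 lines: rzve lirrm ucy lixfw qqg abhgj yteg muyf uhf
Hunk 7: at line 2 remove [lixfw,qqg] add [seovc] -> 8 lines: rzve lirrm ucy seovc abhgj yteg muyf uhf
Final line 2: lirrm

Answer: lirrm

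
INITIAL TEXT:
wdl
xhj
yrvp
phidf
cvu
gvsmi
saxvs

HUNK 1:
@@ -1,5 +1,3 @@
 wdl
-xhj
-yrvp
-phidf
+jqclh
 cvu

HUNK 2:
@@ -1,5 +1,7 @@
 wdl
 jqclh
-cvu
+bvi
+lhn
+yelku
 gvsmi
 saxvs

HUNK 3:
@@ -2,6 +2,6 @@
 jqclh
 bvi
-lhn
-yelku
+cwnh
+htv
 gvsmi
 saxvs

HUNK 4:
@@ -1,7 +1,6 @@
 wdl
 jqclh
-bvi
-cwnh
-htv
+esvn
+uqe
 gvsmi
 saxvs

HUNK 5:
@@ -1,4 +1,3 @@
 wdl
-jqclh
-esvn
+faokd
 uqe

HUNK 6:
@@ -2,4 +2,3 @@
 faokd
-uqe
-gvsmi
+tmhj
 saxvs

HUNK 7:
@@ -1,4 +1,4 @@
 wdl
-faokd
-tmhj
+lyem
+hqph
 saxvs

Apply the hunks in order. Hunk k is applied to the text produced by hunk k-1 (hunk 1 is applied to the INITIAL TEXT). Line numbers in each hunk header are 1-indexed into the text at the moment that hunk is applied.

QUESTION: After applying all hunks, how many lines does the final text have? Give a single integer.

Hunk 1: at line 1 remove [xhj,yrvp,phidf] add [jqclh] -> 5 lines: wdl jqclh cvu gvsmi saxvs
Hunk 2: at line 1 remove [cvu] add [bvi,lhn,yelku] -> 7 lines: wdl jqclh bvi lhn yelku gvsmi saxvs
Hunk 3: at line 2 remove [lhn,yelku] add [cwnh,htv] -> 7 lines: wdl jqclh bvi cwnh htv gvsmi saxvs
Hunk 4: at line 1 remove [bvi,cwnh,htv] add [esvn,uqe] -> 6 lines: wdl jqclh esvn uqe gvsmi saxvs
Hunk 5: at line 1 remove [jqclh,esvn] add [faokd] -> 5 lines: wdl faokd uqe gvsmi saxvs
Hunk 6: at line 2 remove [uqe,gvsmi] add [tmhj] -> 4 lines: wdl faokd tmhj saxvs
Hunk 7: at line 1 remove [faokd,tmhj] add [lyem,hqph] -> 4 lines: wdl lyem hqph saxvs
Final line count: 4

Answer: 4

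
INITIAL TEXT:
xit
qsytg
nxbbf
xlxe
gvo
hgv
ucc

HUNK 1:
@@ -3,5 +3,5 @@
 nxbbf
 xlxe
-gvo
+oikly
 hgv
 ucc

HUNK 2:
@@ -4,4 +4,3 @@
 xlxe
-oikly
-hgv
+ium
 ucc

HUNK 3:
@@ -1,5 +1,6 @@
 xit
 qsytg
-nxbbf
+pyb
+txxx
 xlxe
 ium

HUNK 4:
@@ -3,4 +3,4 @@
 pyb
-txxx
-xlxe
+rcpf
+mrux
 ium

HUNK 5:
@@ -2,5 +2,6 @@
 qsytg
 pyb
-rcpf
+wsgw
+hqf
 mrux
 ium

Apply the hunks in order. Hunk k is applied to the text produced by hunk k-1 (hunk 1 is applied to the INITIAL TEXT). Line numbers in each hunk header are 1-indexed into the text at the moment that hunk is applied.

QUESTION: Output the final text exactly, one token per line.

Hunk 1: at line 3 remove [gvo] add [oikly] -> 7 lines: xit qsytg nxbbf xlxe oikly hgv ucc
Hunk 2: at line 4 remove [oikly,hgv] add [ium] -> 6 lines: xit qsytg nxbbf xlxe ium ucc
Hunk 3: at line 1 remove [nxbbf] add [pyb,txxx] -> 7 lines: xit qsytg pyb txxx xlxe ium ucc
Hunk 4: at line 3 remove [txxx,xlxe] add [rcpf,mrux] -> 7 lines: xit qsytg pyb rcpf mrux ium ucc
Hunk 5: at line 2 remove [rcpf] add [wsgw,hqf] -> 8 lines: xit qsytg pyb wsgw hqf mrux ium ucc

Answer: xit
qsytg
pyb
wsgw
hqf
mrux
ium
ucc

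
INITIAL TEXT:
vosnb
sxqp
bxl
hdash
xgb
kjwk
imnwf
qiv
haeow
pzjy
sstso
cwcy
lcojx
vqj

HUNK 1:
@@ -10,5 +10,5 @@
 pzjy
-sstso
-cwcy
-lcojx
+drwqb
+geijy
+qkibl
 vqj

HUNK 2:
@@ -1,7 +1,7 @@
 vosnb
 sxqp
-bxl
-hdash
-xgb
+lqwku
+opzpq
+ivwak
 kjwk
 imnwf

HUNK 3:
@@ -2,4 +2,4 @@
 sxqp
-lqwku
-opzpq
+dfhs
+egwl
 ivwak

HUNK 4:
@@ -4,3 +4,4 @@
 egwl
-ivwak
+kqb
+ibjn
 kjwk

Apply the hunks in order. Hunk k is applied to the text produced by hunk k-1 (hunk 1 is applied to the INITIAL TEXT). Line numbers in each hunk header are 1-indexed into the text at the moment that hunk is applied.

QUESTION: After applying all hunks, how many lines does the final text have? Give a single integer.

Answer: 15

Derivation:
Hunk 1: at line 10 remove [sstso,cwcy,lcojx] add [drwqb,geijy,qkibl] -> 14 lines: vosnb sxqp bxl hdash xgb kjwk imnwf qiv haeow pzjy drwqb geijy qkibl vqj
Hunk 2: at line 1 remove [bxl,hdash,xgb] add [lqwku,opzpq,ivwak] -> 14 lines: vosnb sxqp lqwku opzpq ivwak kjwk imnwf qiv haeow pzjy drwqb geijy qkibl vqj
Hunk 3: at line 2 remove [lqwku,opzpq] add [dfhs,egwl] -> 14 lines: vosnb sxqp dfhs egwl ivwak kjwk imnwf qiv haeow pzjy drwqb geijy qkibl vqj
Hunk 4: at line 4 remove [ivwak] add [kqb,ibjn] -> 15 lines: vosnb sxqp dfhs egwl kqb ibjn kjwk imnwf qiv haeow pzjy drwqb geijy qkibl vqj
Final line count: 15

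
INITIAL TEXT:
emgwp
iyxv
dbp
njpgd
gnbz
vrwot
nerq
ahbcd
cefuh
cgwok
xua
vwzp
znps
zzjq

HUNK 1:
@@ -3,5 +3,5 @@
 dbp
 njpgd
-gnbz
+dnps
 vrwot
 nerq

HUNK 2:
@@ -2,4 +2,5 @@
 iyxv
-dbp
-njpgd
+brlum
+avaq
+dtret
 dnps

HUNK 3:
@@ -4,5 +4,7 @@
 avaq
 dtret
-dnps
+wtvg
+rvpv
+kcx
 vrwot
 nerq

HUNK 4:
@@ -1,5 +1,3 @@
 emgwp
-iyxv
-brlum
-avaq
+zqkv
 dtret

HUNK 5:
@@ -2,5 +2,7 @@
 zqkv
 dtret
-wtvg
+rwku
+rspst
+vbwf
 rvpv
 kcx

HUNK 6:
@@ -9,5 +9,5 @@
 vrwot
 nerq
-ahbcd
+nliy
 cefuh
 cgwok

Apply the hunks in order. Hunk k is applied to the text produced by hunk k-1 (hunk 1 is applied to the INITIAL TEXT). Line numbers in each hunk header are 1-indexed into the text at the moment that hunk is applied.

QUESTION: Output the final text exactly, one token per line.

Hunk 1: at line 3 remove [gnbz] add [dnps] -> 14 lines: emgwp iyxv dbp njpgd dnps vrwot nerq ahbcd cefuh cgwok xua vwzp znps zzjq
Hunk 2: at line 2 remove [dbp,njpgd] add [brlum,avaq,dtret] -> 15 lines: emgwp iyxv brlum avaq dtret dnps vrwot nerq ahbcd cefuh cgwok xua vwzp znps zzjq
Hunk 3: at line 4 remove [dnps] add [wtvg,rvpv,kcx] -> 17 lines: emgwp iyxv brlum avaq dtret wtvg rvpv kcx vrwot nerq ahbcd cefuh cgwok xua vwzp znps zzjq
Hunk 4: at line 1 remove [iyxv,brlum,avaq] add [zqkv] -> 15 lines: emgwp zqkv dtret wtvg rvpv kcx vrwot nerq ahbcd cefuh cgwok xua vwzp znps zzjq
Hunk 5: at line 2 remove [wtvg] add [rwku,rspst,vbwf] -> 17 lines: emgwp zqkv dtret rwku rspst vbwf rvpv kcx vrwot nerq ahbcd cefuh cgwok xua vwzp znps zzjq
Hunk 6: at line 9 remove [ahbcd] add [nliy] -> 17 lines: emgwp zqkv dtret rwku rspst vbwf rvpv kcx vrwot nerq nliy cefuh cgwok xua vwzp znps zzjq

Answer: emgwp
zqkv
dtret
rwku
rspst
vbwf
rvpv
kcx
vrwot
nerq
nliy
cefuh
cgwok
xua
vwzp
znps
zzjq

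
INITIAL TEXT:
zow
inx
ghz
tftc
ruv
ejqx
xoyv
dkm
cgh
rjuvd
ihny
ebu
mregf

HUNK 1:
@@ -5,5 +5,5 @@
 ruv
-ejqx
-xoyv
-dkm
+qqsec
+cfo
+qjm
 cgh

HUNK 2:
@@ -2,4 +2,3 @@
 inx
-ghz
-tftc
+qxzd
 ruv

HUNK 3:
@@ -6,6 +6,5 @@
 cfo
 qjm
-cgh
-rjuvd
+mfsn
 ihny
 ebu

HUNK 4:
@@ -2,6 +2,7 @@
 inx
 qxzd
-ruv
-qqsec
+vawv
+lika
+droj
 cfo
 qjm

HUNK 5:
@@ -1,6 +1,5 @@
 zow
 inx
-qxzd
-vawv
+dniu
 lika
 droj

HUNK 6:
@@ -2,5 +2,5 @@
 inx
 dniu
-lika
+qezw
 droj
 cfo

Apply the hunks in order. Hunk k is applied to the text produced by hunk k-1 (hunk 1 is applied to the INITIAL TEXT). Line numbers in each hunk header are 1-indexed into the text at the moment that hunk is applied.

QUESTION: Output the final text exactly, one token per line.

Answer: zow
inx
dniu
qezw
droj
cfo
qjm
mfsn
ihny
ebu
mregf

Derivation:
Hunk 1: at line 5 remove [ejqx,xoyv,dkm] add [qqsec,cfo,qjm] -> 13 lines: zow inx ghz tftc ruv qqsec cfo qjm cgh rjuvd ihny ebu mregf
Hunk 2: at line 2 remove [ghz,tftc] add [qxzd] -> 12 lines: zow inx qxzd ruv qqsec cfo qjm cgh rjuvd ihny ebu mregf
Hunk 3: at line 6 remove [cgh,rjuvd] add [mfsn] -> 11 lines: zow inx qxzd ruv qqsec cfo qjm mfsn ihny ebu mregf
Hunk 4: at line 2 remove [ruv,qqsec] add [vawv,lika,droj] -> 12 lines: zow inx qxzd vawv lika droj cfo qjm mfsn ihny ebu mregf
Hunk 5: at line 1 remove [qxzd,vawv] add [dniu] -> 11 lines: zow inx dniu lika droj cfo qjm mfsn ihny ebu mregf
Hunk 6: at line 2 remove [lika] add [qezw] -> 11 lines: zow inx dniu qezw droj cfo qjm mfsn ihny ebu mregf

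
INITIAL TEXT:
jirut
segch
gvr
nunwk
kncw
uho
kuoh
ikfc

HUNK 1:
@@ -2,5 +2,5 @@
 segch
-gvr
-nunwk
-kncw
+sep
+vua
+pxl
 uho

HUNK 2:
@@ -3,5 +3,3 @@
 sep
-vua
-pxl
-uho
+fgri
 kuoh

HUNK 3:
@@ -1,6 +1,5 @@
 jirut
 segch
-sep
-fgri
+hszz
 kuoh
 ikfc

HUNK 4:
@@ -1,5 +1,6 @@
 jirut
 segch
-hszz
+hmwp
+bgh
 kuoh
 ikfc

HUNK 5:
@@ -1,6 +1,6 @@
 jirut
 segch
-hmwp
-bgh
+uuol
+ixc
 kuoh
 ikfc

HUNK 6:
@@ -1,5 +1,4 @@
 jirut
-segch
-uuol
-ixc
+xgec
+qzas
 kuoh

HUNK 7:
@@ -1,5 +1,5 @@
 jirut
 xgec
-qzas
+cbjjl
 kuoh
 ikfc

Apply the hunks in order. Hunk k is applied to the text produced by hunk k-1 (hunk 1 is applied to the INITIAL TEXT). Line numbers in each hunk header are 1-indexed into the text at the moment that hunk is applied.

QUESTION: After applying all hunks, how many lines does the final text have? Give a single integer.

Hunk 1: at line 2 remove [gvr,nunwk,kncw] add [sep,vua,pxl] -> 8 lines: jirut segch sep vua pxl uho kuoh ikfc
Hunk 2: at line 3 remove [vua,pxl,uho] add [fgri] -> 6 lines: jirut segch sep fgri kuoh ikfc
Hunk 3: at line 1 remove [sep,fgri] add [hszz] -> 5 lines: jirut segch hszz kuoh ikfc
Hunk 4: at line 1 remove [hszz] add [hmwp,bgh] -> 6 lines: jirut segch hmwp bgh kuoh ikfc
Hunk 5: at line 1 remove [hmwp,bgh] add [uuol,ixc] -> 6 lines: jirut segch uuol ixc kuoh ikfc
Hunk 6: at line 1 remove [segch,uuol,ixc] add [xgec,qzas] -> 5 lines: jirut xgec qzas kuoh ikfc
Hunk 7: at line 1 remove [qzas] add [cbjjl] -> 5 lines: jirut xgec cbjjl kuoh ikfc
Final line count: 5

Answer: 5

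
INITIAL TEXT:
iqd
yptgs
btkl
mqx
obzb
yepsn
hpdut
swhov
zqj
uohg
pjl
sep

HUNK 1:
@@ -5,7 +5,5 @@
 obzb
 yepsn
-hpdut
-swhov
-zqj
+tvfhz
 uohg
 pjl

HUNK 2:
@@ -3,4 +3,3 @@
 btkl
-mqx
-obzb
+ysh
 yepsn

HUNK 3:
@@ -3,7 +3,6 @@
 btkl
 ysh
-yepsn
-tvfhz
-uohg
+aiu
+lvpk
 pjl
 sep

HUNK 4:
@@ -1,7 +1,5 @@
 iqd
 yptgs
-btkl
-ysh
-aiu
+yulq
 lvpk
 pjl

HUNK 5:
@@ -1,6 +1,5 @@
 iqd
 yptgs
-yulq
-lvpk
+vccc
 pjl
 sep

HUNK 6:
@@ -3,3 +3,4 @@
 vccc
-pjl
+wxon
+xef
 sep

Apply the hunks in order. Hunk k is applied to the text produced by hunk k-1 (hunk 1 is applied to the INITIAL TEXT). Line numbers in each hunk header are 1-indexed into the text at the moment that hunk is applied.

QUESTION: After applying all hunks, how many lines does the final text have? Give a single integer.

Hunk 1: at line 5 remove [hpdut,swhov,zqj] add [tvfhz] -> 10 lines: iqd yptgs btkl mqx obzb yepsn tvfhz uohg pjl sep
Hunk 2: at line 3 remove [mqx,obzb] add [ysh] -> 9 lines: iqd yptgs btkl ysh yepsn tvfhz uohg pjl sep
Hunk 3: at line 3 remove [yepsn,tvfhz,uohg] add [aiu,lvpk] -> 8 lines: iqd yptgs btkl ysh aiu lvpk pjl sep
Hunk 4: at line 1 remove [btkl,ysh,aiu] add [yulq] -> 6 lines: iqd yptgs yulq lvpk pjl sep
Hunk 5: at line 1 remove [yulq,lvpk] add [vccc] -> 5 lines: iqd yptgs vccc pjl sep
Hunk 6: at line 3 remove [pjl] add [wxon,xef] -> 6 lines: iqd yptgs vccc wxon xef sep
Final line count: 6

Answer: 6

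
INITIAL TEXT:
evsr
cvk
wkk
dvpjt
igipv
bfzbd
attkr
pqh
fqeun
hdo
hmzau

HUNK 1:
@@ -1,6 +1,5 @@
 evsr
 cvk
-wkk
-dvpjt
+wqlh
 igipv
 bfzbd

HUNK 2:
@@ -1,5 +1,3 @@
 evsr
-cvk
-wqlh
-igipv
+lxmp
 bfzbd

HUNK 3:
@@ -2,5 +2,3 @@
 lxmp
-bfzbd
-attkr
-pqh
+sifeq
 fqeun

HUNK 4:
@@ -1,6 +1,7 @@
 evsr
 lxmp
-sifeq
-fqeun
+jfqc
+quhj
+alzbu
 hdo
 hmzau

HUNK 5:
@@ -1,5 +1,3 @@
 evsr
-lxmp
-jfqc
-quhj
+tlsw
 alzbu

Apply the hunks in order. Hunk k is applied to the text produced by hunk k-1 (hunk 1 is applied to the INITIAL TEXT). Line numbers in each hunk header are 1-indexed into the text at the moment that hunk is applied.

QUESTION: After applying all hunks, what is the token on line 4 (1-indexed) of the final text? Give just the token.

Hunk 1: at line 1 remove [wkk,dvpjt] add [wqlh] -> 10 lines: evsr cvk wqlh igipv bfzbd attkr pqh fqeun hdo hmzau
Hunk 2: at line 1 remove [cvk,wqlh,igipv] add [lxmp] -> 8 lines: evsr lxmp bfzbd attkr pqh fqeun hdo hmzau
Hunk 3: at line 2 remove [bfzbd,attkr,pqh] add [sifeq] -> 6 lines: evsr lxmp sifeq fqeun hdo hmzau
Hunk 4: at line 1 remove [sifeq,fqeun] add [jfqc,quhj,alzbu] -> 7 lines: evsr lxmp jfqc quhj alzbu hdo hmzau
Hunk 5: at line 1 remove [lxmp,jfqc,quhj] add [tlsw] -> 5 lines: evsr tlsw alzbu hdo hmzau
Final line 4: hdo

Answer: hdo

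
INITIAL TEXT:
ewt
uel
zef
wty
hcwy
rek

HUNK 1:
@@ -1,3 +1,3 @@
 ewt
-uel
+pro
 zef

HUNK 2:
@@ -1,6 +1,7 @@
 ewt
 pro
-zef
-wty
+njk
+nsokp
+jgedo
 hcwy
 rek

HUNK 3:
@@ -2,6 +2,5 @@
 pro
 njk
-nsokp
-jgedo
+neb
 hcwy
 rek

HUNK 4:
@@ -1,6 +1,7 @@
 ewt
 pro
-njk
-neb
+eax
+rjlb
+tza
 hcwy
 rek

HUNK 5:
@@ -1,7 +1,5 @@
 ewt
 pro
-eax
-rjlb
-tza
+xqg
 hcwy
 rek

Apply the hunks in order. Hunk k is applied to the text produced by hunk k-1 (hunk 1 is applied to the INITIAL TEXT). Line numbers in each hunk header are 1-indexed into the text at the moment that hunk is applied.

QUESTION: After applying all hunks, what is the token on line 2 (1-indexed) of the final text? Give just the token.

Answer: pro

Derivation:
Hunk 1: at line 1 remove [uel] add [pro] -> 6 lines: ewt pro zef wty hcwy rek
Hunk 2: at line 1 remove [zef,wty] add [njk,nsokp,jgedo] -> 7 lines: ewt pro njk nsokp jgedo hcwy rek
Hunk 3: at line 2 remove [nsokp,jgedo] add [neb] -> 6 lines: ewt pro njk neb hcwy rek
Hunk 4: at line 1 remove [njk,neb] add [eax,rjlb,tza] -> 7 lines: ewt pro eax rjlb tza hcwy rek
Hunk 5: at line 1 remove [eax,rjlb,tza] add [xqg] -> 5 lines: ewt pro xqg hcwy rek
Final line 2: pro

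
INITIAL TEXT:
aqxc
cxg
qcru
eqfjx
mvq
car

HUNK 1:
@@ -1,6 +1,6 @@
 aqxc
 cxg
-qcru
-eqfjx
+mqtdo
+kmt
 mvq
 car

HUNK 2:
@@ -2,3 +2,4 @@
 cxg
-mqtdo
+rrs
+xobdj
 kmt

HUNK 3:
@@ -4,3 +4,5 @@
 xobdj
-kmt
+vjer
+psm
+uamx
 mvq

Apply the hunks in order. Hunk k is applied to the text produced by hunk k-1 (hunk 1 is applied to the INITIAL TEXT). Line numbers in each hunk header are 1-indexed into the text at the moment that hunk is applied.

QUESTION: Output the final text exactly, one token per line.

Hunk 1: at line 1 remove [qcru,eqfjx] add [mqtdo,kmt] -> 6 lines: aqxc cxg mqtdo kmt mvq car
Hunk 2: at line 2 remove [mqtdo] add [rrs,xobdj] -> 7 lines: aqxc cxg rrs xobdj kmt mvq car
Hunk 3: at line 4 remove [kmt] add [vjer,psm,uamx] -> 9 lines: aqxc cxg rrs xobdj vjer psm uamx mvq car

Answer: aqxc
cxg
rrs
xobdj
vjer
psm
uamx
mvq
car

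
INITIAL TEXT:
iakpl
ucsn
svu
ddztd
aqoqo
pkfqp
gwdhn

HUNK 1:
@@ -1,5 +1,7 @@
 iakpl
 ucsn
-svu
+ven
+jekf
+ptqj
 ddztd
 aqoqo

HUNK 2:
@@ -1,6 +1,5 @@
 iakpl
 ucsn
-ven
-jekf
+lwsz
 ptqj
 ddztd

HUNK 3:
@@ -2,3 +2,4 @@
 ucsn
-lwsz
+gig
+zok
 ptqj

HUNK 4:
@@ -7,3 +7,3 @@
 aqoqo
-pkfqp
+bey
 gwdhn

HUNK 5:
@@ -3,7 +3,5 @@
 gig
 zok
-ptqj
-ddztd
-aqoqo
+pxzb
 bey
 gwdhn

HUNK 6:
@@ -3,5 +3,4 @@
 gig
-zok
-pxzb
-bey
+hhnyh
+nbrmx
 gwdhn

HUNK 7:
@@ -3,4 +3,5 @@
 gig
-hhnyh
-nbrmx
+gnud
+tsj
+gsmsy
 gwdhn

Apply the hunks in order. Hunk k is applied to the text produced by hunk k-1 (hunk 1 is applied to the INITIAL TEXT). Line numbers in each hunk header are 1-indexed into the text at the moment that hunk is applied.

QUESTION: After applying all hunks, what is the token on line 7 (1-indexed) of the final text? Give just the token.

Answer: gwdhn

Derivation:
Hunk 1: at line 1 remove [svu] add [ven,jekf,ptqj] -> 9 lines: iakpl ucsn ven jekf ptqj ddztd aqoqo pkfqp gwdhn
Hunk 2: at line 1 remove [ven,jekf] add [lwsz] -> 8 lines: iakpl ucsn lwsz ptqj ddztd aqoqo pkfqp gwdhn
Hunk 3: at line 2 remove [lwsz] add [gig,zok] -> 9 lines: iakpl ucsn gig zok ptqj ddztd aqoqo pkfqp gwdhn
Hunk 4: at line 7 remove [pkfqp] add [bey] -> 9 lines: iakpl ucsn gig zok ptqj ddztd aqoqo bey gwdhn
Hunk 5: at line 3 remove [ptqj,ddztd,aqoqo] add [pxzb] -> 7 lines: iakpl ucsn gig zok pxzb bey gwdhn
Hunk 6: at line 3 remove [zok,pxzb,bey] add [hhnyh,nbrmx] -> 6 lines: iakpl ucsn gig hhnyh nbrmx gwdhn
Hunk 7: at line 3 remove [hhnyh,nbrmx] add [gnud,tsj,gsmsy] -> 7 lines: iakpl ucsn gig gnud tsj gsmsy gwdhn
Final line 7: gwdhn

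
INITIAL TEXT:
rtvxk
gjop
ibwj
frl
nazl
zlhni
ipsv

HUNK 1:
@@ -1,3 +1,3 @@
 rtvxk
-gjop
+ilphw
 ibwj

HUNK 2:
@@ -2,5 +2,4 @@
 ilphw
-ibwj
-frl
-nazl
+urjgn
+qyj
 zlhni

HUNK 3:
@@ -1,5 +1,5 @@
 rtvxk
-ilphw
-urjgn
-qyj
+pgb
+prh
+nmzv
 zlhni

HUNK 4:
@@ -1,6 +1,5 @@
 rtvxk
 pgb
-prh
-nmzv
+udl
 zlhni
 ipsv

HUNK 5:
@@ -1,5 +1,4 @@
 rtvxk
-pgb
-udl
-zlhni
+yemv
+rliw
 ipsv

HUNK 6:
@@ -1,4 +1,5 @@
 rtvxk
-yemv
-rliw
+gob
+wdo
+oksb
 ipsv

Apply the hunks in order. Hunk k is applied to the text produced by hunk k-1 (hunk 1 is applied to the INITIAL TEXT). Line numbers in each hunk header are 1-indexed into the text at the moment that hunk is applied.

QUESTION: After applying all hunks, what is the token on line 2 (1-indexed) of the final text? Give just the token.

Hunk 1: at line 1 remove [gjop] add [ilphw] -> 7 lines: rtvxk ilphw ibwj frl nazl zlhni ipsv
Hunk 2: at line 2 remove [ibwj,frl,nazl] add [urjgn,qyj] -> 6 lines: rtvxk ilphw urjgn qyj zlhni ipsv
Hunk 3: at line 1 remove [ilphw,urjgn,qyj] add [pgb,prh,nmzv] -> 6 lines: rtvxk pgb prh nmzv zlhni ipsv
Hunk 4: at line 1 remove [prh,nmzv] add [udl] -> 5 lines: rtvxk pgb udl zlhni ipsv
Hunk 5: at line 1 remove [pgb,udl,zlhni] add [yemv,rliw] -> 4 lines: rtvxk yemv rliw ipsv
Hunk 6: at line 1 remove [yemv,rliw] add [gob,wdo,oksb] -> 5 lines: rtvxk gob wdo oksb ipsv
Final line 2: gob

Answer: gob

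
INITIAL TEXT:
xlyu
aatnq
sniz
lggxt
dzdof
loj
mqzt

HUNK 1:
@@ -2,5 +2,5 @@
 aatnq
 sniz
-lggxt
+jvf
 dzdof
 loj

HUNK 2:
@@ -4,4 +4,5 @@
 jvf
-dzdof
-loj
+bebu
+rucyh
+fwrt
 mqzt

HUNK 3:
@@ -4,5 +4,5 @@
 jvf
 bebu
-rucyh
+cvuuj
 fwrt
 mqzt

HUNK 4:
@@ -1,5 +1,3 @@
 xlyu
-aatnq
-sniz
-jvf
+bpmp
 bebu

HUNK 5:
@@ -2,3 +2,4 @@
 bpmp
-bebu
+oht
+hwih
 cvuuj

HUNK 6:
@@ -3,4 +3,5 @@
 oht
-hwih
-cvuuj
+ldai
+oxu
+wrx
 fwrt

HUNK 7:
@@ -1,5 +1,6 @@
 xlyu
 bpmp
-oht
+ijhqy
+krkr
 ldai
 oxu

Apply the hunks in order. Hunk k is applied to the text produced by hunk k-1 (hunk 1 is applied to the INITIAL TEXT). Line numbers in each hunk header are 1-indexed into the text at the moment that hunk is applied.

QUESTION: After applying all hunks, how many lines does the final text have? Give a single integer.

Hunk 1: at line 2 remove [lggxt] add [jvf] -> 7 lines: xlyu aatnq sniz jvf dzdof loj mqzt
Hunk 2: at line 4 remove [dzdof,loj] add [bebu,rucyh,fwrt] -> 8 lines: xlyu aatnq sniz jvf bebu rucyh fwrt mqzt
Hunk 3: at line 4 remove [rucyh] add [cvuuj] -> 8 lines: xlyu aatnq sniz jvf bebu cvuuj fwrt mqzt
Hunk 4: at line 1 remove [aatnq,sniz,jvf] add [bpmp] -> 6 lines: xlyu bpmp bebu cvuuj fwrt mqzt
Hunk 5: at line 2 remove [bebu] add [oht,hwih] -> 7 lines: xlyu bpmp oht hwih cvuuj fwrt mqzt
Hunk 6: at line 3 remove [hwih,cvuuj] add [ldai,oxu,wrx] -> 8 lines: xlyu bpmp oht ldai oxu wrx fwrt mqzt
Hunk 7: at line 1 remove [oht] add [ijhqy,krkr] -> 9 lines: xlyu bpmp ijhqy krkr ldai oxu wrx fwrt mqzt
Final line count: 9

Answer: 9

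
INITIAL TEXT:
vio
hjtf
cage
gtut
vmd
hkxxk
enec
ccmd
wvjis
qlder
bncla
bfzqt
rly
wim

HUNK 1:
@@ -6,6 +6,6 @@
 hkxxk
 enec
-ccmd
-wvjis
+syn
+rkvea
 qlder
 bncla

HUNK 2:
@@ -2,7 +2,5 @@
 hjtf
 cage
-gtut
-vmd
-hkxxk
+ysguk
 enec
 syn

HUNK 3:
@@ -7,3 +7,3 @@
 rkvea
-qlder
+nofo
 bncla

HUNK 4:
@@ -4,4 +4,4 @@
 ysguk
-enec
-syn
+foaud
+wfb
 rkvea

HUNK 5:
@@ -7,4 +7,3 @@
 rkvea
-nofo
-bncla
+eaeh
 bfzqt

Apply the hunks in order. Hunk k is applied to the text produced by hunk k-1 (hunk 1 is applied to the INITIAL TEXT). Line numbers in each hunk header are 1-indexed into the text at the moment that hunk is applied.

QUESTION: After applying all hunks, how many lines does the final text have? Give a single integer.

Answer: 11

Derivation:
Hunk 1: at line 6 remove [ccmd,wvjis] add [syn,rkvea] -> 14 lines: vio hjtf cage gtut vmd hkxxk enec syn rkvea qlder bncla bfzqt rly wim
Hunk 2: at line 2 remove [gtut,vmd,hkxxk] add [ysguk] -> 12 lines: vio hjtf cage ysguk enec syn rkvea qlder bncla bfzqt rly wim
Hunk 3: at line 7 remove [qlder] add [nofo] -> 12 lines: vio hjtf cage ysguk enec syn rkvea nofo bncla bfzqt rly wim
Hunk 4: at line 4 remove [enec,syn] add [foaud,wfb] -> 12 lines: vio hjtf cage ysguk foaud wfb rkvea nofo bncla bfzqt rly wim
Hunk 5: at line 7 remove [nofo,bncla] add [eaeh] -> 11 lines: vio hjtf cage ysguk foaud wfb rkvea eaeh bfzqt rly wim
Final line count: 11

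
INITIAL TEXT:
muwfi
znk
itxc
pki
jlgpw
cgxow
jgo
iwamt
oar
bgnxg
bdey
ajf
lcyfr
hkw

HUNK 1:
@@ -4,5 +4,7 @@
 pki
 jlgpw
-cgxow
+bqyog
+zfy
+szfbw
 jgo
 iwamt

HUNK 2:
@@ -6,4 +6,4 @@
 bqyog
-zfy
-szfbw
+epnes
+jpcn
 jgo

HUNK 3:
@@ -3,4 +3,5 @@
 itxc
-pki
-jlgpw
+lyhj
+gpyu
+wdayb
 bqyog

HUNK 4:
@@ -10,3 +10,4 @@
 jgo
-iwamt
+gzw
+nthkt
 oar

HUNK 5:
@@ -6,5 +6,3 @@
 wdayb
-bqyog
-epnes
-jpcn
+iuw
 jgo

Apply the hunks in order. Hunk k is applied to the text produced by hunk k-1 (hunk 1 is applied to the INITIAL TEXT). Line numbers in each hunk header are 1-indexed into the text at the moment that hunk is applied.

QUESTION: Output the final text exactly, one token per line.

Answer: muwfi
znk
itxc
lyhj
gpyu
wdayb
iuw
jgo
gzw
nthkt
oar
bgnxg
bdey
ajf
lcyfr
hkw

Derivation:
Hunk 1: at line 4 remove [cgxow] add [bqyog,zfy,szfbw] -> 16 lines: muwfi znk itxc pki jlgpw bqyog zfy szfbw jgo iwamt oar bgnxg bdey ajf lcyfr hkw
Hunk 2: at line 6 remove [zfy,szfbw] add [epnes,jpcn] -> 16 lines: muwfi znk itxc pki jlgpw bqyog epnes jpcn jgo iwamt oar bgnxg bdey ajf lcyfr hkw
Hunk 3: at line 3 remove [pki,jlgpw] add [lyhj,gpyu,wdayb] -> 17 lines: muwfi znk itxc lyhj gpyu wdayb bqyog epnes jpcn jgo iwamt oar bgnxg bdey ajf lcyfr hkw
Hunk 4: at line 10 remove [iwamt] add [gzw,nthkt] -> 18 lines: muwfi znk itxc lyhj gpyu wdayb bqyog epnes jpcn jgo gzw nthkt oar bgnxg bdey ajf lcyfr hkw
Hunk 5: at line 6 remove [bqyog,epnes,jpcn] add [iuw] -> 16 lines: muwfi znk itxc lyhj gpyu wdayb iuw jgo gzw nthkt oar bgnxg bdey ajf lcyfr hkw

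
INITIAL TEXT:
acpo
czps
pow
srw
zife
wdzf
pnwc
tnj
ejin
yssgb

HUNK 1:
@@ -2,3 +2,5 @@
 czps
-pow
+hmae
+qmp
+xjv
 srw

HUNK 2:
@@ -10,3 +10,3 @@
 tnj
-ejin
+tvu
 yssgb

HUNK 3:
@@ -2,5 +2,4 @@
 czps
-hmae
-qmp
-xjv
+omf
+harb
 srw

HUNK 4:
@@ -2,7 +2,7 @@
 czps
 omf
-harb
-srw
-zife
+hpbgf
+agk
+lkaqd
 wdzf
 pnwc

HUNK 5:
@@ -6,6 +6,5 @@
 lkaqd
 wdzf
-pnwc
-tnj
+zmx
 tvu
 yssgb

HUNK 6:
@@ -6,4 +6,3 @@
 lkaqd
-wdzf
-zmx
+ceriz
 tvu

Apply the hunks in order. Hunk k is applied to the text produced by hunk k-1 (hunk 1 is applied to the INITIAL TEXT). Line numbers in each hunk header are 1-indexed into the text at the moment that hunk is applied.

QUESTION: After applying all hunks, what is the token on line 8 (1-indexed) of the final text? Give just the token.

Hunk 1: at line 2 remove [pow] add [hmae,qmp,xjv] -> 12 lines: acpo czps hmae qmp xjv srw zife wdzf pnwc tnj ejin yssgb
Hunk 2: at line 10 remove [ejin] add [tvu] -> 12 lines: acpo czps hmae qmp xjv srw zife wdzf pnwc tnj tvu yssgb
Hunk 3: at line 2 remove [hmae,qmp,xjv] add [omf,harb] -> 11 lines: acpo czps omf harb srw zife wdzf pnwc tnj tvu yssgb
Hunk 4: at line 2 remove [harb,srw,zife] add [hpbgf,agk,lkaqd] -> 11 lines: acpo czps omf hpbgf agk lkaqd wdzf pnwc tnj tvu yssgb
Hunk 5: at line 6 remove [pnwc,tnj] add [zmx] -> 10 lines: acpo czps omf hpbgf agk lkaqd wdzf zmx tvu yssgb
Hunk 6: at line 6 remove [wdzf,zmx] add [ceriz] -> 9 lines: acpo czps omf hpbgf agk lkaqd ceriz tvu yssgb
Final line 8: tvu

Answer: tvu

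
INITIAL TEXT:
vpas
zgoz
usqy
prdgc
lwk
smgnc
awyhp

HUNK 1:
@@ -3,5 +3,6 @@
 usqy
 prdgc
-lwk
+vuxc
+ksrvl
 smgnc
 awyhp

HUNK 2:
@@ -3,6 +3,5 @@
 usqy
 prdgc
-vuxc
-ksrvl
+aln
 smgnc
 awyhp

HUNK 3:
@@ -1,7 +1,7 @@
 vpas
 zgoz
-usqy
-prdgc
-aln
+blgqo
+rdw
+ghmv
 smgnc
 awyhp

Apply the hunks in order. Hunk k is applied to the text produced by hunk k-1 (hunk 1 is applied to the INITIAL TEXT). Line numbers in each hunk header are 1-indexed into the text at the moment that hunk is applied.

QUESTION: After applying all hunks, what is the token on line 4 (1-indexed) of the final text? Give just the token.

Answer: rdw

Derivation:
Hunk 1: at line 3 remove [lwk] add [vuxc,ksrvl] -> 8 lines: vpas zgoz usqy prdgc vuxc ksrvl smgnc awyhp
Hunk 2: at line 3 remove [vuxc,ksrvl] add [aln] -> 7 lines: vpas zgoz usqy prdgc aln smgnc awyhp
Hunk 3: at line 1 remove [usqy,prdgc,aln] add [blgqo,rdw,ghmv] -> 7 lines: vpas zgoz blgqo rdw ghmv smgnc awyhp
Final line 4: rdw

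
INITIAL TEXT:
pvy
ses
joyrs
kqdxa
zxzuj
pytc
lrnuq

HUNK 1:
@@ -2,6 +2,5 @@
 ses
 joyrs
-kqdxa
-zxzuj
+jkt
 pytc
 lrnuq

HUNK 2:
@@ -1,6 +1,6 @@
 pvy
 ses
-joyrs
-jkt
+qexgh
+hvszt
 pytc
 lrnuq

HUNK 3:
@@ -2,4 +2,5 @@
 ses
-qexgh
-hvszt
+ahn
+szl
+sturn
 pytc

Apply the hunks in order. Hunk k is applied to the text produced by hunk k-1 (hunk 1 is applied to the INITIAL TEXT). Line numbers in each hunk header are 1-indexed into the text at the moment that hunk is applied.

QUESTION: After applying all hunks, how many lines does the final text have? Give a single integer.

Answer: 7

Derivation:
Hunk 1: at line 2 remove [kqdxa,zxzuj] add [jkt] -> 6 lines: pvy ses joyrs jkt pytc lrnuq
Hunk 2: at line 1 remove [joyrs,jkt] add [qexgh,hvszt] -> 6 lines: pvy ses qexgh hvszt pytc lrnuq
Hunk 3: at line 2 remove [qexgh,hvszt] add [ahn,szl,sturn] -> 7 lines: pvy ses ahn szl sturn pytc lrnuq
Final line count: 7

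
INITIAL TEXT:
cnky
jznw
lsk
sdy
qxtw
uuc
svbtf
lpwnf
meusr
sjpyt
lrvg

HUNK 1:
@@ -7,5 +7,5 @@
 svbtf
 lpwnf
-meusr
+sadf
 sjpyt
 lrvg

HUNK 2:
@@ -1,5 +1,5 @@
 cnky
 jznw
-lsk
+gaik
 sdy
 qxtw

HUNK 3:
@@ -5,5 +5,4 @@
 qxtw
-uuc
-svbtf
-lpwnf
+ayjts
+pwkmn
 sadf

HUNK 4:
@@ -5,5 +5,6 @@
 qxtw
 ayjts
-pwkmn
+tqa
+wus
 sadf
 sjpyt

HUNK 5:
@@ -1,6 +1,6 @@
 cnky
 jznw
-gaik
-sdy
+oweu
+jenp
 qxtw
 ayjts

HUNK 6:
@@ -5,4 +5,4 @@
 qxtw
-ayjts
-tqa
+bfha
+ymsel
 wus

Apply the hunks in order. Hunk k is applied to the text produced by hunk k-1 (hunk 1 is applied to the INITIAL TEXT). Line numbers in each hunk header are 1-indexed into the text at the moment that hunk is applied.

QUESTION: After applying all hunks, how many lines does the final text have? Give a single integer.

Hunk 1: at line 7 remove [meusr] add [sadf] -> 11 lines: cnky jznw lsk sdy qxtw uuc svbtf lpwnf sadf sjpyt lrvg
Hunk 2: at line 1 remove [lsk] add [gaik] -> 11 lines: cnky jznw gaik sdy qxtw uuc svbtf lpwnf sadf sjpyt lrvg
Hunk 3: at line 5 remove [uuc,svbtf,lpwnf] add [ayjts,pwkmn] -> 10 lines: cnky jznw gaik sdy qxtw ayjts pwkmn sadf sjpyt lrvg
Hunk 4: at line 5 remove [pwkmn] add [tqa,wus] -> 11 lines: cnky jznw gaik sdy qxtw ayjts tqa wus sadf sjpyt lrvg
Hunk 5: at line 1 remove [gaik,sdy] add [oweu,jenp] -> 11 lines: cnky jznw oweu jenp qxtw ayjts tqa wus sadf sjpyt lrvg
Hunk 6: at line 5 remove [ayjts,tqa] add [bfha,ymsel] -> 11 lines: cnky jznw oweu jenp qxtw bfha ymsel wus sadf sjpyt lrvg
Final line count: 11

Answer: 11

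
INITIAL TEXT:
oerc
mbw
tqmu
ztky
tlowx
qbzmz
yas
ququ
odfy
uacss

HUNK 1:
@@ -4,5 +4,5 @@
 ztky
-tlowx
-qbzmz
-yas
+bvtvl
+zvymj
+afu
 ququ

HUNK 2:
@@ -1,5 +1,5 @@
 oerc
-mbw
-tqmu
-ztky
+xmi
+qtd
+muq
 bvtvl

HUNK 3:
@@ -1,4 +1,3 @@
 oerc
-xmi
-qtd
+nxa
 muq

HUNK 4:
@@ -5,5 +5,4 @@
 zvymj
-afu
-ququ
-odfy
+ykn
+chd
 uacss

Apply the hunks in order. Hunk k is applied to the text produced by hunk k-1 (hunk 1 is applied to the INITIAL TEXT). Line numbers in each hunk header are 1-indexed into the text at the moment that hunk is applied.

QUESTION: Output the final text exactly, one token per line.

Answer: oerc
nxa
muq
bvtvl
zvymj
ykn
chd
uacss

Derivation:
Hunk 1: at line 4 remove [tlowx,qbzmz,yas] add [bvtvl,zvymj,afu] -> 10 lines: oerc mbw tqmu ztky bvtvl zvymj afu ququ odfy uacss
Hunk 2: at line 1 remove [mbw,tqmu,ztky] add [xmi,qtd,muq] -> 10 lines: oerc xmi qtd muq bvtvl zvymj afu ququ odfy uacss
Hunk 3: at line 1 remove [xmi,qtd] add [nxa] -> 9 lines: oerc nxa muq bvtvl zvymj afu ququ odfy uacss
Hunk 4: at line 5 remove [afu,ququ,odfy] add [ykn,chd] -> 8 lines: oerc nxa muq bvtvl zvymj ykn chd uacss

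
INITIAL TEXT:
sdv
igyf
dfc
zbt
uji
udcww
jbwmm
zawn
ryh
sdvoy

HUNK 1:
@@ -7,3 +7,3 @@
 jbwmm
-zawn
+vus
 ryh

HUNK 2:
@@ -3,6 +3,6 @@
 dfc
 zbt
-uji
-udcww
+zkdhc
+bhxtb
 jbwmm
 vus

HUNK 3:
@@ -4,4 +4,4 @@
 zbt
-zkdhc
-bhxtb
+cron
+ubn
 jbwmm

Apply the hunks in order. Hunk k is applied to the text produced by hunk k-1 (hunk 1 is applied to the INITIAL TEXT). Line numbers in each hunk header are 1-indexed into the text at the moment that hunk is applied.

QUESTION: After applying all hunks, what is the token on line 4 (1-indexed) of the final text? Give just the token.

Hunk 1: at line 7 remove [zawn] add [vus] -> 10 lines: sdv igyf dfc zbt uji udcww jbwmm vus ryh sdvoy
Hunk 2: at line 3 remove [uji,udcww] add [zkdhc,bhxtb] -> 10 lines: sdv igyf dfc zbt zkdhc bhxtb jbwmm vus ryh sdvoy
Hunk 3: at line 4 remove [zkdhc,bhxtb] add [cron,ubn] -> 10 lines: sdv igyf dfc zbt cron ubn jbwmm vus ryh sdvoy
Final line 4: zbt

Answer: zbt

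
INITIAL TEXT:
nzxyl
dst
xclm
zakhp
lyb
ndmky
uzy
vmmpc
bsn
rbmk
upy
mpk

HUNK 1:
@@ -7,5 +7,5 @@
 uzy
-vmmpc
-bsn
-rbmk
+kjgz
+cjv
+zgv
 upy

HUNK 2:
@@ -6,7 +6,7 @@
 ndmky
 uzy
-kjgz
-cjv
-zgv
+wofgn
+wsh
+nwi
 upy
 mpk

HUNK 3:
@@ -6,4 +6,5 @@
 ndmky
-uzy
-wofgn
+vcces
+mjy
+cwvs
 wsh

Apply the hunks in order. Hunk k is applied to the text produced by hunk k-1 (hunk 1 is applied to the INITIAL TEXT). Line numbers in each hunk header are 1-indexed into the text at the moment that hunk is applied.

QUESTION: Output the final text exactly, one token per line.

Hunk 1: at line 7 remove [vmmpc,bsn,rbmk] add [kjgz,cjv,zgv] -> 12 lines: nzxyl dst xclm zakhp lyb ndmky uzy kjgz cjv zgv upy mpk
Hunk 2: at line 6 remove [kjgz,cjv,zgv] add [wofgn,wsh,nwi] -> 12 lines: nzxyl dst xclm zakhp lyb ndmky uzy wofgn wsh nwi upy mpk
Hunk 3: at line 6 remove [uzy,wofgn] add [vcces,mjy,cwvs] -> 13 lines: nzxyl dst xclm zakhp lyb ndmky vcces mjy cwvs wsh nwi upy mpk

Answer: nzxyl
dst
xclm
zakhp
lyb
ndmky
vcces
mjy
cwvs
wsh
nwi
upy
mpk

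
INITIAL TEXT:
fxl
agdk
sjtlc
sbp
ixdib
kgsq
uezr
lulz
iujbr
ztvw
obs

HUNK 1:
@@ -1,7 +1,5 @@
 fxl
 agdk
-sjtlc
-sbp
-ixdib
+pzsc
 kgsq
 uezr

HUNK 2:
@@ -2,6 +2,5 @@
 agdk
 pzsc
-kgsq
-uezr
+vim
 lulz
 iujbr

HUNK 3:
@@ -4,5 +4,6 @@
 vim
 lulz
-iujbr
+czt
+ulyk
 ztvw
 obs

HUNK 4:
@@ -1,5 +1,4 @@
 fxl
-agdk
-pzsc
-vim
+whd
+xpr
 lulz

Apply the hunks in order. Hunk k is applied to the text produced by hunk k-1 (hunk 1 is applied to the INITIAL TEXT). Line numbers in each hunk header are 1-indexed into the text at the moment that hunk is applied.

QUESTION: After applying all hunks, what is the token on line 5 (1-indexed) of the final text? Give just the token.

Answer: czt

Derivation:
Hunk 1: at line 1 remove [sjtlc,sbp,ixdib] add [pzsc] -> 9 lines: fxl agdk pzsc kgsq uezr lulz iujbr ztvw obs
Hunk 2: at line 2 remove [kgsq,uezr] add [vim] -> 8 lines: fxl agdk pzsc vim lulz iujbr ztvw obs
Hunk 3: at line 4 remove [iujbr] add [czt,ulyk] -> 9 lines: fxl agdk pzsc vim lulz czt ulyk ztvw obs
Hunk 4: at line 1 remove [agdk,pzsc,vim] add [whd,xpr] -> 8 lines: fxl whd xpr lulz czt ulyk ztvw obs
Final line 5: czt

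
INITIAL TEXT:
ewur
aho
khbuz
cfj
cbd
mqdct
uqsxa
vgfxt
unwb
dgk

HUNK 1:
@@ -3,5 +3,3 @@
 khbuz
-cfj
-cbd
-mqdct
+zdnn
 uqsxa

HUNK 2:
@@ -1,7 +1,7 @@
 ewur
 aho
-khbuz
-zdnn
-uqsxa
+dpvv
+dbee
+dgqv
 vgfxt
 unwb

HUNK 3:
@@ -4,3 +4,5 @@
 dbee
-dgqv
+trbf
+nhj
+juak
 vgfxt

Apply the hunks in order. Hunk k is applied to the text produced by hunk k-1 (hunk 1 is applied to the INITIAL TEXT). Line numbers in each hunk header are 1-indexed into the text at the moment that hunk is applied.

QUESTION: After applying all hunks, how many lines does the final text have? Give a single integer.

Hunk 1: at line 3 remove [cfj,cbd,mqdct] add [zdnn] -> 8 lines: ewur aho khbuz zdnn uqsxa vgfxt unwb dgk
Hunk 2: at line 1 remove [khbuz,zdnn,uqsxa] add [dpvv,dbee,dgqv] -> 8 lines: ewur aho dpvv dbee dgqv vgfxt unwb dgk
Hunk 3: at line 4 remove [dgqv] add [trbf,nhj,juak] -> 10 lines: ewur aho dpvv dbee trbf nhj juak vgfxt unwb dgk
Final line count: 10

Answer: 10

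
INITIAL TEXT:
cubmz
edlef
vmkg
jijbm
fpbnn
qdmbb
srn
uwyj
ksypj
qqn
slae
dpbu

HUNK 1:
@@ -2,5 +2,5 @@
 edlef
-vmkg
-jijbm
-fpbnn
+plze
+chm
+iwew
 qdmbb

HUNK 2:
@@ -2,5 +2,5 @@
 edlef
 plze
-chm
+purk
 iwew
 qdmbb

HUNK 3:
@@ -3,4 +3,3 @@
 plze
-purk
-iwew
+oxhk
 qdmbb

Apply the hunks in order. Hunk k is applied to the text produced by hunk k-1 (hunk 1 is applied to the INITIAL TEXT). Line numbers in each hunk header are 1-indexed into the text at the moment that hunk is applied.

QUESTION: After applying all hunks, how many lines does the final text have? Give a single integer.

Answer: 11

Derivation:
Hunk 1: at line 2 remove [vmkg,jijbm,fpbnn] add [plze,chm,iwew] -> 12 lines: cubmz edlef plze chm iwew qdmbb srn uwyj ksypj qqn slae dpbu
Hunk 2: at line 2 remove [chm] add [purk] -> 12 lines: cubmz edlef plze purk iwew qdmbb srn uwyj ksypj qqn slae dpbu
Hunk 3: at line 3 remove [purk,iwew] add [oxhk] -> 11 lines: cubmz edlef plze oxhk qdmbb srn uwyj ksypj qqn slae dpbu
Final line count: 11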